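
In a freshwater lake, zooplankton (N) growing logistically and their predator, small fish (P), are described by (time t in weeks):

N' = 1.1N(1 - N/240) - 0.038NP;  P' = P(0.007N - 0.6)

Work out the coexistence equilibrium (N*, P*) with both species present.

N* ≈ 85.7, P* ≈ 18.6

From dP/dt = 0 with P > 0: 0.007N* = 0.6, so N* = 85.7.
Substitute into dN/dt = 0: 1.1(1 - 85.7/240) = 0.038P*.
The bracket is 0.643, giving P* = 0.707/0.038 = 18.6.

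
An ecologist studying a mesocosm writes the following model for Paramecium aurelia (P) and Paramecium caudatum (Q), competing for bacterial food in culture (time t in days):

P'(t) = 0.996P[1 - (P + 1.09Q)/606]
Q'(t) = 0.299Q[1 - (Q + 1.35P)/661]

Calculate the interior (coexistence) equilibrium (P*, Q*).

P* ≈ 243, Q* ≈ 333

Setting both brackets to zero gives the nullclines P + 1.09Q = 606 and 1.35P + Q = 661.
Substituting Q = 661 - 1.35P into the first: P(1 - 1.09·1.35) = 606 - 1.09·661.
So P* = -114/-0.472 = 243, and then Q* = 661 - 1.35·243 = 333.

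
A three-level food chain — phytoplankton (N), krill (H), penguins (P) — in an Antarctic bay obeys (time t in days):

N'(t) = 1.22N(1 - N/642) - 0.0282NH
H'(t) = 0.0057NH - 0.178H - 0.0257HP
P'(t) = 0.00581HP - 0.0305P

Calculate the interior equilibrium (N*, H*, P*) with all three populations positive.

N* ≈ 564, H* ≈ 5.25, P* ≈ 118

From dP/dt = 0: 0.00581H* = 0.0305, so H* = 5.25.
From dN/dt = 0: 1.22(1 - N*/642) = 0.0282·5.25, giving N* = 642·(1 - 0.121) = 564.
From dH/dt = 0: 0.0057·564 - 0.178 = 0.0257P*, so P* = 3.04/0.0257 = 118.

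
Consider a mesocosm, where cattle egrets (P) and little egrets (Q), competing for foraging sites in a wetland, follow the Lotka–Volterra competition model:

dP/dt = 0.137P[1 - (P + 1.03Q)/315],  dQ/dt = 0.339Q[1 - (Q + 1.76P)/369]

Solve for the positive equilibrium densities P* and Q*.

P* ≈ 80.1, Q* ≈ 228

Setting both brackets to zero gives the nullclines P + 1.03Q = 315 and 1.76P + Q = 369.
Substituting Q = 369 - 1.76P into the first: P(1 - 1.03·1.76) = 315 - 1.03·369.
So P* = -65.1/-0.813 = 80.1, and then Q* = 369 - 1.76·80.1 = 228.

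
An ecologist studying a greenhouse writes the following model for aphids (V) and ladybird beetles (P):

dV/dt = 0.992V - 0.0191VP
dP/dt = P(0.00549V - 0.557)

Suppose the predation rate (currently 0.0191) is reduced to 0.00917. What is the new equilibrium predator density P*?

P* ≈ 108

At the interior fixed point, setting dV/dt = 0 with V > 0 fixes P* = (prey growth rate)/(VP coefficient) — independent of the other coefficients.
With the change, P* = 0.992/0.00917 = 108; it rises from 51.9.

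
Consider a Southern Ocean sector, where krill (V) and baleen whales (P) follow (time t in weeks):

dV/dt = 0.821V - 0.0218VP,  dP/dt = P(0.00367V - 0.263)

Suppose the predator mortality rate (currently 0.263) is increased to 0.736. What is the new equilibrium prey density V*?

At the interior fixed point, setting dP/dt = 0 with P > 0 fixes V* = (predator death rate)/(VP coefficient) — independent of the other coefficients.
With the change, V* = 0.736/0.00367 = 201; it rises from 71.7.

V* ≈ 201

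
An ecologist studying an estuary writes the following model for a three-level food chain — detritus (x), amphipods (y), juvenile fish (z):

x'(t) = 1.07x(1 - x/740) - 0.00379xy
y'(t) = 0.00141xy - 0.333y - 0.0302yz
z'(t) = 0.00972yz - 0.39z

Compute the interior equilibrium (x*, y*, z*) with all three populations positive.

From dz/dt = 0: 0.00972y* = 0.39, so y* = 40.1.
From dx/dt = 0: 1.07(1 - x*/740) = 0.00379·40.1, giving x* = 740·(1 - 0.142) = 635.
From dy/dt = 0: 0.00141·635 - 0.333 = 0.0302z*, so z* = 0.562/0.0302 = 18.6.

x* ≈ 635, y* ≈ 40.1, z* ≈ 18.6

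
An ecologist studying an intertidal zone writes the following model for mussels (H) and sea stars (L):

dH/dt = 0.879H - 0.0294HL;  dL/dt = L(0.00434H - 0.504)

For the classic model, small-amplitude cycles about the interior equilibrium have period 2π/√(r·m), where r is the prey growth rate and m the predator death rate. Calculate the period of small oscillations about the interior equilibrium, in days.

T ≈ 9.44 days

Here r = 0.879 and m = 0.504, so r·m = 0.443.
ω = √0.443 = 0.666 per day, hence T = 2π/ω ≈ 9.44 days.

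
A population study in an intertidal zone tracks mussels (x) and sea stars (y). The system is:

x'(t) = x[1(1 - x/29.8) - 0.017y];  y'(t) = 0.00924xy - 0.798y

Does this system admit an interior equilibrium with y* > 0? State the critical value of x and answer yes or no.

The predator equation gives dy/dt > 0 only when x > 0.798/0.00924 = 86.4.
Without the predator, x → K = 29.8. Since 29.8 < 86.4, the predator cannot invade.

Threshold x = 86.4; K < 86.4, so no, the predator goes extinct.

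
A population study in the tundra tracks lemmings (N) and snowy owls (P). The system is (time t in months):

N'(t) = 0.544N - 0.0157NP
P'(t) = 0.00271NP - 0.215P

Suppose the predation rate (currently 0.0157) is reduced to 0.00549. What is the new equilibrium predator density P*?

At the interior fixed point, setting dN/dt = 0 with N > 0 fixes P* = (prey growth rate)/(NP coefficient) — independent of the other coefficients.
With the change, P* = 0.544/0.00549 = 99.1; it rises from 34.6.

P* ≈ 99.1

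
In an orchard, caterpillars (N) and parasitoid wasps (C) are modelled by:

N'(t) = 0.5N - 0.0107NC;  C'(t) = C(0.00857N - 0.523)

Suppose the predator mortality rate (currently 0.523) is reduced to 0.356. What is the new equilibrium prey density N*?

At the interior fixed point, setting dC/dt = 0 with C > 0 fixes N* = (predator death rate)/(NC coefficient) — independent of the other coefficients.
With the change, N* = 0.356/0.00857 = 41.5; it falls from 61.

N* ≈ 41.5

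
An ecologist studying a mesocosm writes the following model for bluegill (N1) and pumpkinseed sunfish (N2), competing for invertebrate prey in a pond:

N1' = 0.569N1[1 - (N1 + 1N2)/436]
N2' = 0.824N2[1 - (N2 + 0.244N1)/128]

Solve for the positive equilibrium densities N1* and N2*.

Setting both brackets to zero gives the nullclines N1 + 1N2 = 436 and 0.244N1 + N2 = 128.
Substituting N2 = 128 - 0.244N1 into the first: N1(1 - 1·0.244) = 436 - 1·128.
So N1* = 308/0.756 = 407, and then N2* = 128 - 0.244·407 = 28.6.

N1* ≈ 407, N2* ≈ 28.6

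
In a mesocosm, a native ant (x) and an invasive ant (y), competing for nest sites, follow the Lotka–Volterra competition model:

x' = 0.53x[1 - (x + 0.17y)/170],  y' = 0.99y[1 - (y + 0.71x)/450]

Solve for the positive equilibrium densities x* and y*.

Setting both brackets to zero gives the nullclines x + 0.17y = 170 and 0.71x + y = 450.
Substituting y = 450 - 0.71x into the first: x(1 - 0.17·0.71) = 170 - 0.17·450.
So x* = 93.5/0.879 = 106, and then y* = 450 - 0.71·106 = 375.

x* ≈ 106, y* ≈ 375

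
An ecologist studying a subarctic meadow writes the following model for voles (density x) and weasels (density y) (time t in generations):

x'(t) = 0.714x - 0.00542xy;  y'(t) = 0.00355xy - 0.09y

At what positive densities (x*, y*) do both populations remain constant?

Set dy/dt = 0 with y > 0: 0.00355x - 0.09 = 0, so x* = 0.09/0.00355 = 25.4.
Set dx/dt = 0 with x > 0: 0.714 - 0.00542y = 0, so y* = 0.714/0.00542 = 132.

x* ≈ 25.4, y* ≈ 132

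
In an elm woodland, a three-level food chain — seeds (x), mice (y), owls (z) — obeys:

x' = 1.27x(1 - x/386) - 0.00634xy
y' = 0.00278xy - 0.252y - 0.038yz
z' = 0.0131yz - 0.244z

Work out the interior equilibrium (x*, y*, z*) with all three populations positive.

x* ≈ 350, y* ≈ 18.6, z* ≈ 19

From dz/dt = 0: 0.0131y* = 0.244, so y* = 18.6.
From dx/dt = 0: 1.27(1 - x*/386) = 0.00634·18.6, giving x* = 386·(1 - 0.093) = 350.
From dy/dt = 0: 0.00278·350 - 0.252 = 0.038z*, so z* = 0.721/0.038 = 19.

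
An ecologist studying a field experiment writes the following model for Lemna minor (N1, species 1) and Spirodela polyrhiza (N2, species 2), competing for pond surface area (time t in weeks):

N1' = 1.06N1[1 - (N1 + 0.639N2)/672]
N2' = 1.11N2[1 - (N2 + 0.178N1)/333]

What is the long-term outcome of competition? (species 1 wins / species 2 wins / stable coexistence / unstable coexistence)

stable coexistence

Compare the nullcline intercepts: K1/α12 = 672/0.639 = 1050 > K2 = 333; K2/α21 = 333/0.178 = 1870 > K1 = 672.
Since both inequalities hold, each species can invade when rare, so the interior equilibrium is stable.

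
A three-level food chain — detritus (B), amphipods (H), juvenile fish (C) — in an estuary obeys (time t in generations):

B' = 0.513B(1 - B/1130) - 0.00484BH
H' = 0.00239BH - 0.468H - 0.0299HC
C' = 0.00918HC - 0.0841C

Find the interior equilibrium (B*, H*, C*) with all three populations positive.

From dC/dt = 0: 0.00918H* = 0.0841, so H* = 9.16.
From dB/dt = 0: 0.513(1 - B*/1130) = 0.00484·9.16, giving B* = 1130·(1 - 0.0864) = 1030.
From dH/dt = 0: 0.00239·1030 - 0.468 = 0.0299C*, so C* = 2/0.0299 = 66.9.

B* ≈ 1030, H* ≈ 9.16, C* ≈ 66.9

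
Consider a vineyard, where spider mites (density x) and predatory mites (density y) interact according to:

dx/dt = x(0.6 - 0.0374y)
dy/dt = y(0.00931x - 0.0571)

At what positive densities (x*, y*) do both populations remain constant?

x* ≈ 6.13, y* ≈ 16

Set dy/dt = 0 with y > 0: 0.00931x - 0.0571 = 0, so x* = 0.0571/0.00931 = 6.13.
Set dx/dt = 0 with x > 0: 0.6 - 0.0374y = 0, so y* = 0.6/0.0374 = 16.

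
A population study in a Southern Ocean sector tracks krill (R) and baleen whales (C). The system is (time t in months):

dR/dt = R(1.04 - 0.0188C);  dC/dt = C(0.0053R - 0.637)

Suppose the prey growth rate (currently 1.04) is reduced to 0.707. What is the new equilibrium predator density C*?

C* ≈ 37.6

At the interior fixed point, setting dR/dt = 0 with R > 0 fixes C* = (prey growth rate)/(RC coefficient) — independent of the other coefficients.
With the change, C* = 0.707/0.0188 = 37.6; it falls from 55.3.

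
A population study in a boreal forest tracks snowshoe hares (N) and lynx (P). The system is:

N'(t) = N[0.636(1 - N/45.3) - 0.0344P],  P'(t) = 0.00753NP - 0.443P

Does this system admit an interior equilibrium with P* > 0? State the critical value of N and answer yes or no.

The predator equation gives dP/dt > 0 only when N > 0.443/0.00753 = 58.8.
Without the predator, N → K = 45.3. Since 45.3 < 58.8, the predator cannot invade.

Threshold N = 58.8; K < 58.8, so no, the predator goes extinct.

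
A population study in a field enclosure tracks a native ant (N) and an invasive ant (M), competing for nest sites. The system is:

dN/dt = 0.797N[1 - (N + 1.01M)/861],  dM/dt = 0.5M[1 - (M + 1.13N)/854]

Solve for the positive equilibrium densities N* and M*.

N* ≈ 10.9, M* ≈ 842

Setting both brackets to zero gives the nullclines N + 1.01M = 861 and 1.13N + M = 854.
Substituting M = 854 - 1.13N into the first: N(1 - 1.01·1.13) = 861 - 1.01·854.
So N* = -1.54/-0.141 = 10.9, and then M* = 854 - 1.13·10.9 = 842.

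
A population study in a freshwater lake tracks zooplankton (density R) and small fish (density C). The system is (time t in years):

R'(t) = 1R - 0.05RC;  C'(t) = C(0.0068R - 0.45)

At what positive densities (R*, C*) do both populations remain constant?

R* ≈ 66.2, C* ≈ 20

Set dC/dt = 0 with C > 0: 0.0068R - 0.45 = 0, so R* = 0.45/0.0068 = 66.2.
Set dR/dt = 0 with R > 0: 1 - 0.05C = 0, so C* = 1/0.05 = 20.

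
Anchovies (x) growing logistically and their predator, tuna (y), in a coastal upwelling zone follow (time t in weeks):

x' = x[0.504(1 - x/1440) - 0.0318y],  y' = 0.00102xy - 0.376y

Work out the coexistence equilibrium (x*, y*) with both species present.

x* ≈ 369, y* ≈ 11.8

From dy/dt = 0 with y > 0: 0.00102x* = 0.376, so x* = 369.
Substitute into dx/dt = 0: 0.504(1 - 369/1440) = 0.0318y*.
The bracket is 0.744, giving y* = 0.375/0.0318 = 11.8.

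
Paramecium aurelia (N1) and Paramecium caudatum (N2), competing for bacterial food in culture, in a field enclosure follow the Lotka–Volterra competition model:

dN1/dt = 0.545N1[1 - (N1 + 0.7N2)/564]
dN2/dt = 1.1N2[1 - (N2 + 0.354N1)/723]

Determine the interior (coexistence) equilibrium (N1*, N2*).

Setting both brackets to zero gives the nullclines N1 + 0.7N2 = 564 and 0.354N1 + N2 = 723.
Substituting N2 = 723 - 0.354N1 into the first: N1(1 - 0.7·0.354) = 564 - 0.7·723.
So N1* = 57.9/0.752 = 77, and then N2* = 723 - 0.354·77 = 696.

N1* ≈ 77, N2* ≈ 696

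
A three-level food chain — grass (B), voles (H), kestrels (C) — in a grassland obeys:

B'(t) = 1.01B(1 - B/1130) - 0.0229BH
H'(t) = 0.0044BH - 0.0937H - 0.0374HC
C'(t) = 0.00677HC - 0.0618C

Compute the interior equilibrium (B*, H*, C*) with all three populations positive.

B* ≈ 896, H* ≈ 9.13, C* ≈ 103

From dC/dt = 0: 0.00677H* = 0.0618, so H* = 9.13.
From dB/dt = 0: 1.01(1 - B*/1130) = 0.0229·9.13, giving B* = 1130·(1 - 0.207) = 896.
From dH/dt = 0: 0.0044·896 - 0.0937 = 0.0374C*, so C* = 3.85/0.0374 = 103.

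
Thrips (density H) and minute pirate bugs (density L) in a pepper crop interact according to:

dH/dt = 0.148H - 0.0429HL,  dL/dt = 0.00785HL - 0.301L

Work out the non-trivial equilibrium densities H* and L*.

Set dL/dt = 0 with L > 0: 0.00785H - 0.301 = 0, so H* = 0.301/0.00785 = 38.3.
Set dH/dt = 0 with H > 0: 0.148 - 0.0429L = 0, so L* = 0.148/0.0429 = 3.45.

H* ≈ 38.3, L* ≈ 3.45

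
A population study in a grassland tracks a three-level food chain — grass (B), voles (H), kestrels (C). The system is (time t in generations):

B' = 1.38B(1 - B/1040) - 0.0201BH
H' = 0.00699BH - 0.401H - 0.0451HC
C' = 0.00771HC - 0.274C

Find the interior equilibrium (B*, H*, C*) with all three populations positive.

From dC/dt = 0: 0.00771H* = 0.274, so H* = 35.5.
From dB/dt = 0: 1.38(1 - B*/1040) = 0.0201·35.5, giving B* = 1040·(1 - 0.518) = 502.
From dH/dt = 0: 0.00699·502 - 0.401 = 0.0451C*, so C* = 3.11/0.0451 = 68.9.

B* ≈ 502, H* ≈ 35.5, C* ≈ 68.9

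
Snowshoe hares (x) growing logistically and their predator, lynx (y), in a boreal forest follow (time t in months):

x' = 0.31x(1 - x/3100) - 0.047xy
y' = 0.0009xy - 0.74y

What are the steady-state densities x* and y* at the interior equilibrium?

x* ≈ 822, y* ≈ 4.85

From dy/dt = 0 with y > 0: 0.0009x* = 0.74, so x* = 822.
Substitute into dx/dt = 0: 0.31(1 - 822/3100) = 0.047y*.
The bracket is 0.735, giving y* = 0.228/0.047 = 4.85.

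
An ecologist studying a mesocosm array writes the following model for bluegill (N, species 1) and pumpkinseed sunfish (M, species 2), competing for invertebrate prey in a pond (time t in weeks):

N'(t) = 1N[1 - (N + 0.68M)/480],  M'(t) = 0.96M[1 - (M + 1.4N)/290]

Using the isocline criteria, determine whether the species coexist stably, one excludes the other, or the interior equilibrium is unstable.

Compare the nullcline intercepts: K1/α12 = 480/0.68 = 706 > K2 = 290; K2/α21 = 290/1.4 = 207 < K1 = 480.
Since the inequalities point opposite ways, species 1 can invade but species 2 cannot.

species 1 excludes species 2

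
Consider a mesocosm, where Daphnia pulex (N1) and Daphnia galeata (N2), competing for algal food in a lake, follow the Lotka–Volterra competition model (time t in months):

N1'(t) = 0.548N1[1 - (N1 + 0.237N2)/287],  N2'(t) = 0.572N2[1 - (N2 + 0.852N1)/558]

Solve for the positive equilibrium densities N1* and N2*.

N1* ≈ 194, N2* ≈ 393

Setting both brackets to zero gives the nullclines N1 + 0.237N2 = 287 and 0.852N1 + N2 = 558.
Substituting N2 = 558 - 0.852N1 into the first: N1(1 - 0.237·0.852) = 287 - 0.237·558.
So N1* = 155/0.798 = 194, and then N2* = 558 - 0.852·194 = 393.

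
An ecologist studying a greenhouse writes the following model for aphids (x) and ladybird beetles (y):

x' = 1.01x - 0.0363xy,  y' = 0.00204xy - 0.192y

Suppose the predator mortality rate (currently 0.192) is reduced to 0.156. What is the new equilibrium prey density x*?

At the interior fixed point, setting dy/dt = 0 with y > 0 fixes x* = (predator death rate)/(xy coefficient) — independent of the other coefficients.
With the change, x* = 0.156/0.00204 = 76.5; it falls from 94.1.

x* ≈ 76.5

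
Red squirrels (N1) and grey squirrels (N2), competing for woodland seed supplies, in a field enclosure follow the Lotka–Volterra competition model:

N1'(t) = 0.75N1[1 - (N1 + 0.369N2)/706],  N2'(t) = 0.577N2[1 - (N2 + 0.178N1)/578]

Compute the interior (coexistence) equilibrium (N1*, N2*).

N1* ≈ 527, N2* ≈ 484

Setting both brackets to zero gives the nullclines N1 + 0.369N2 = 706 and 0.178N1 + N2 = 578.
Substituting N2 = 578 - 0.178N1 into the first: N1(1 - 0.369·0.178) = 706 - 0.369·578.
So N1* = 493/0.934 = 527, and then N2* = 578 - 0.178·527 = 484.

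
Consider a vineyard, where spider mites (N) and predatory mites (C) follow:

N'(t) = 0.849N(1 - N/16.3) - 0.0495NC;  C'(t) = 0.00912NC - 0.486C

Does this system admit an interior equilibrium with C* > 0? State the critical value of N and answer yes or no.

Threshold N = 53.3; K < 53.3, so no, the predator goes extinct.

The predator equation gives dC/dt > 0 only when N > 0.486/0.00912 = 53.3.
Without the predator, N → K = 16.3. Since 16.3 < 53.3, the predator cannot invade.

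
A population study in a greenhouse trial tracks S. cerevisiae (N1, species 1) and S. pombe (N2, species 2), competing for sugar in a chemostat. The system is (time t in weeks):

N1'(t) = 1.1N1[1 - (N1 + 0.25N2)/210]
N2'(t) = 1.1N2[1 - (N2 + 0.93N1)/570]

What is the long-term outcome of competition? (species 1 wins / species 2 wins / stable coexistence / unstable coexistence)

stable coexistence

Compare the nullcline intercepts: K1/α12 = 210/0.25 = 840 > K2 = 570; K2/α21 = 570/0.93 = 613 > K1 = 210.
Since both inequalities hold, each species can invade when rare, so the interior equilibrium is stable.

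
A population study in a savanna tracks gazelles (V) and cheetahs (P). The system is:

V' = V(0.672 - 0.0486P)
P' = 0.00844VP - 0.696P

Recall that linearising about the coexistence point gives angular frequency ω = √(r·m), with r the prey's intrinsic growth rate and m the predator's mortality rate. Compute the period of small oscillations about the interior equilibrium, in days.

T ≈ 9.19 days

Here r = 0.672 and m = 0.696, so r·m = 0.468.
ω = √0.468 = 0.684 per day, hence T = 2π/ω ≈ 9.19 days.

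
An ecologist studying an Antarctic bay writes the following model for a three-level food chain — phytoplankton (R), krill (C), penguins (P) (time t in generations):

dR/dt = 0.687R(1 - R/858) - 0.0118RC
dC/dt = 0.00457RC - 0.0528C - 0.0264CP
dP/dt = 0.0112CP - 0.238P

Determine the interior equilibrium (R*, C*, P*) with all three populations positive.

From dP/dt = 0: 0.0112C* = 0.238, so C* = 21.2.
From dR/dt = 0: 0.687(1 - R*/858) = 0.0118·21.2, giving R* = 858·(1 - 0.365) = 545.
From dC/dt = 0: 0.00457·545 - 0.0528 = 0.0264P*, so P* = 2.44/0.0264 = 92.3.

R* ≈ 545, C* ≈ 21.2, P* ≈ 92.3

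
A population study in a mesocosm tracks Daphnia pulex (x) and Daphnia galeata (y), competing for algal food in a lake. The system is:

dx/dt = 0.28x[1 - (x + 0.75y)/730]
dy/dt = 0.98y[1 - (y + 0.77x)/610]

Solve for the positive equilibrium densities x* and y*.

x* ≈ 645, y* ≈ 113

Setting both brackets to zero gives the nullclines x + 0.75y = 730 and 0.77x + y = 610.
Substituting y = 610 - 0.77x into the first: x(1 - 0.75·0.77) = 730 - 0.75·610.
So x* = 272/0.422 = 645, and then y* = 610 - 0.77·645 = 113.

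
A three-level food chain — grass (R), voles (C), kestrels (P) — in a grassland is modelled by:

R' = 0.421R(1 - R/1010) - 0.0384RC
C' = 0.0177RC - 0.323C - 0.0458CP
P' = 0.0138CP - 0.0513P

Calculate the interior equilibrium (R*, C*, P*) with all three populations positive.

R* ≈ 668, C* ≈ 3.72, P* ≈ 251

From dP/dt = 0: 0.0138C* = 0.0513, so C* = 3.72.
From dR/dt = 0: 0.421(1 - R*/1010) = 0.0384·3.72, giving R* = 1010·(1 - 0.339) = 668.
From dC/dt = 0: 0.0177·668 - 0.323 = 0.0458P*, so P* = 11.5/0.0458 = 251.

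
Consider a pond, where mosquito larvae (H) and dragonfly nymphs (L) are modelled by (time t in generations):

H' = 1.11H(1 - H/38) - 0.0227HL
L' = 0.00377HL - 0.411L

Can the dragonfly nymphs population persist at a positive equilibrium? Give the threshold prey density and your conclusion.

The predator equation gives dL/dt > 0 only when H > 0.411/0.00377 = 109.
Without the predator, H → K = 38. Since 38 < 109, the predator cannot invade.

Threshold H = 109; K < 109, so no, the predator goes extinct.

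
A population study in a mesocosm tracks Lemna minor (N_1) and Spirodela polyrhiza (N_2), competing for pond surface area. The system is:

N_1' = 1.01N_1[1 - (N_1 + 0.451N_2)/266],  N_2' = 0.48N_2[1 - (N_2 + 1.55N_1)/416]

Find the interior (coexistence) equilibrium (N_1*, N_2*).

Setting both brackets to zero gives the nullclines N_1 + 0.451N_2 = 266 and 1.55N_1 + N_2 = 416.
Substituting N_2 = 416 - 1.55N_1 into the first: N_1(1 - 0.451·1.55) = 266 - 0.451·416.
So N_1* = 78.4/0.301 = 260, and then N_2* = 416 - 1.55·260 = 12.3.

N_1* ≈ 260, N_2* ≈ 12.3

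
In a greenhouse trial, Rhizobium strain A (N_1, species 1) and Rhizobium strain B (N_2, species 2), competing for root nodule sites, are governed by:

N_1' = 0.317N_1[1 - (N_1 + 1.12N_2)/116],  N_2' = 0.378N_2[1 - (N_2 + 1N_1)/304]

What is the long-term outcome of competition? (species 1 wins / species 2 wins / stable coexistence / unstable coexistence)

Compare the nullcline intercepts: K1/α12 = 116/1.12 = 104 < K2 = 304; K2/α21 = 304/1 = 304 > K1 = 116.
Since the inequalities point opposite ways, species 2 can invade but species 1 cannot.

species 2 excludes species 1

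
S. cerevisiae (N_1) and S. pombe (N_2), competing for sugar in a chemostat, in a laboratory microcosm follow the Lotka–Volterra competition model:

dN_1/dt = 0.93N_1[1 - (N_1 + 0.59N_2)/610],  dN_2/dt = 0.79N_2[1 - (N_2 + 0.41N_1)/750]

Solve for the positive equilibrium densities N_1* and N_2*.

Setting both brackets to zero gives the nullclines N_1 + 0.59N_2 = 610 and 0.41N_1 + N_2 = 750.
Substituting N_2 = 750 - 0.41N_1 into the first: N_1(1 - 0.59·0.41) = 610 - 0.59·750.
So N_1* = 168/0.758 = 221, and then N_2* = 750 - 0.41·221 = 659.

N_1* ≈ 221, N_2* ≈ 659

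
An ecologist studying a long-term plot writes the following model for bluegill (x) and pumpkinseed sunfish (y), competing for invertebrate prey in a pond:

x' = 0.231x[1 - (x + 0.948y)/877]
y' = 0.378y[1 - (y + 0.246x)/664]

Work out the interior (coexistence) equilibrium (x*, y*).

x* ≈ 323, y* ≈ 585

Setting both brackets to zero gives the nullclines x + 0.948y = 877 and 0.246x + y = 664.
Substituting y = 664 - 0.246x into the first: x(1 - 0.948·0.246) = 877 - 0.948·664.
So x* = 248/0.767 = 323, and then y* = 664 - 0.246·323 = 585.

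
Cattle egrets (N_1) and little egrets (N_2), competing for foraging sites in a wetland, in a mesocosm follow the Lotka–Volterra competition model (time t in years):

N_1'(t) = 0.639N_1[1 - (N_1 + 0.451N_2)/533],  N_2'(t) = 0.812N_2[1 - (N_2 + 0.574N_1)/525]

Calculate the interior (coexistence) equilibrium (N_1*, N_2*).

N_1* ≈ 400, N_2* ≈ 296

Setting both brackets to zero gives the nullclines N_1 + 0.451N_2 = 533 and 0.574N_1 + N_2 = 525.
Substituting N_2 = 525 - 0.574N_1 into the first: N_1(1 - 0.451·0.574) = 533 - 0.451·525.
So N_1* = 296/0.741 = 400, and then N_2* = 525 - 0.574·400 = 296.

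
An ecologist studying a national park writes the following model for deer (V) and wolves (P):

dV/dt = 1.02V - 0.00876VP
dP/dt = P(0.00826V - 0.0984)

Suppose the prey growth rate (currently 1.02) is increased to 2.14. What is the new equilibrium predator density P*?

At the interior fixed point, setting dV/dt = 0 with V > 0 fixes P* = (prey growth rate)/(VP coefficient) — independent of the other coefficients.
With the change, P* = 2.14/0.00876 = 244; it rises from 116.

P* ≈ 244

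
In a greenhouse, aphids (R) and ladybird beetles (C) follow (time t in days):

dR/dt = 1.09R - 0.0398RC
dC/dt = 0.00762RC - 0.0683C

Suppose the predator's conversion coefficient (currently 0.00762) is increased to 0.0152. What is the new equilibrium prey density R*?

At the interior fixed point, setting dC/dt = 0 with C > 0 fixes R* = (predator death rate)/(RC coefficient) — independent of the other coefficients.
With the change, R* = 0.0683/0.0152 = 4.49; it falls from 8.96.

R* ≈ 4.49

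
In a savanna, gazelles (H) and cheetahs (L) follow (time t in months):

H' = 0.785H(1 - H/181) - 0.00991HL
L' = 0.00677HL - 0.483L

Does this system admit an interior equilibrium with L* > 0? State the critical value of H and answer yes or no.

Threshold H = 71.3; K > 71.3, so yes, the predator persists.

The predator equation gives dL/dt > 0 only when H > 0.483/0.00677 = 71.3.
Without the predator, H → K = 181. Since 181 > 71.3, the predator can invade and persist.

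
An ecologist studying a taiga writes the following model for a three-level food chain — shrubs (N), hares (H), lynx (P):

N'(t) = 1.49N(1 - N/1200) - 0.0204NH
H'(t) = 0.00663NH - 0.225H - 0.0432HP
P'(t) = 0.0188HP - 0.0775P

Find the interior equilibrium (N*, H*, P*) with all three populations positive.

N* ≈ 1130, H* ≈ 4.12, P* ≈ 169

From dP/dt = 0: 0.0188H* = 0.0775, so H* = 4.12.
From dN/dt = 0: 1.49(1 - N*/1200) = 0.0204·4.12, giving N* = 1200·(1 - 0.0564) = 1130.
From dH/dt = 0: 0.00663·1130 - 0.225 = 0.0432P*, so P* = 7.28/0.0432 = 169.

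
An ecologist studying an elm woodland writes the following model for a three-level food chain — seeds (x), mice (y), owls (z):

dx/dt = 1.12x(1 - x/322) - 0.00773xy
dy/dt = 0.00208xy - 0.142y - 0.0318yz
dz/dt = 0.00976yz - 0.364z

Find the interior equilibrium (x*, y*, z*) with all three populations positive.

From dz/dt = 0: 0.00976y* = 0.364, so y* = 37.3.
From dx/dt = 0: 1.12(1 - x*/322) = 0.00773·37.3, giving x* = 322·(1 - 0.257) = 239.
From dy/dt = 0: 0.00208·239 - 0.142 = 0.0318z*, so z* = 0.355/0.0318 = 11.2.

x* ≈ 239, y* ≈ 37.3, z* ≈ 11.2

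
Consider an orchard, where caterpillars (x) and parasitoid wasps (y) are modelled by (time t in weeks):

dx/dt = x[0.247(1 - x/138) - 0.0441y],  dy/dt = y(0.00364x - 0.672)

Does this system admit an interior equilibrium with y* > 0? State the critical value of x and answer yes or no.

The predator equation gives dy/dt > 0 only when x > 0.672/0.00364 = 185.
Without the predator, x → K = 138. Since 138 < 185, the predator cannot invade.

Threshold x = 185; K < 185, so no, the predator goes extinct.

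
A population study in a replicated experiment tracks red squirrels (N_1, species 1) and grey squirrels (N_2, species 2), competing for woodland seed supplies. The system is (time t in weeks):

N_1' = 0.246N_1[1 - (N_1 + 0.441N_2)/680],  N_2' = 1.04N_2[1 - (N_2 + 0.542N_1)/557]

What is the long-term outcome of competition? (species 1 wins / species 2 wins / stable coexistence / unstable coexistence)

Compare the nullcline intercepts: K1/α12 = 680/0.441 = 1540 > K2 = 557; K2/α21 = 557/0.542 = 1030 > K1 = 680.
Since both inequalities hold, each species can invade when rare, so the interior equilibrium is stable.

stable coexistence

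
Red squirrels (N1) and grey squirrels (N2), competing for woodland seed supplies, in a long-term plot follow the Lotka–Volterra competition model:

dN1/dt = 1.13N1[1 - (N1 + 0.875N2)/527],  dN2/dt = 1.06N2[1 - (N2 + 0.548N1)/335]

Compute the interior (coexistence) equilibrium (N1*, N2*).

Setting both brackets to zero gives the nullclines N1 + 0.875N2 = 527 and 0.548N1 + N2 = 335.
Substituting N2 = 335 - 0.548N1 into the first: N1(1 - 0.875·0.548) = 527 - 0.875·335.
So N1* = 234/0.52 = 449, and then N2* = 335 - 0.548·449 = 88.8.

N1* ≈ 449, N2* ≈ 88.8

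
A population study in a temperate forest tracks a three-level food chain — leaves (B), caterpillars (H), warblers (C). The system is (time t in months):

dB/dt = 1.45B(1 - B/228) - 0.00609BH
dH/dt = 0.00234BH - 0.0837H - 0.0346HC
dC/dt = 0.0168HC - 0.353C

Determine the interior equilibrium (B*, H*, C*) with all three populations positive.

B* ≈ 208, H* ≈ 21, C* ≈ 11.6

From dC/dt = 0: 0.0168H* = 0.353, so H* = 21.
From dB/dt = 0: 1.45(1 - B*/228) = 0.00609·21, giving B* = 228·(1 - 0.0883) = 208.
From dH/dt = 0: 0.00234·208 - 0.0837 = 0.0346C*, so C* = 0.403/0.0346 = 11.6.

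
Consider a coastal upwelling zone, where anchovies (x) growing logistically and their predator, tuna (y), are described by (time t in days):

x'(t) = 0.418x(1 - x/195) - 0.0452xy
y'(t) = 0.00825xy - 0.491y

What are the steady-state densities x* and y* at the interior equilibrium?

From dy/dt = 0 with y > 0: 0.00825x* = 0.491, so x* = 59.5.
Substitute into dx/dt = 0: 0.418(1 - 59.5/195) = 0.0452y*.
The bracket is 0.695, giving y* = 0.29/0.0452 = 6.43.

x* ≈ 59.5, y* ≈ 6.43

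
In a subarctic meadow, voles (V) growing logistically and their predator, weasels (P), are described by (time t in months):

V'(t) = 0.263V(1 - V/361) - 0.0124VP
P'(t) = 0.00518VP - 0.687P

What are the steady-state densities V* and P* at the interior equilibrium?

From dP/dt = 0 with P > 0: 0.00518V* = 0.687, so V* = 133.
Substitute into dV/dt = 0: 0.263(1 - 133/361) = 0.0124P*.
The bracket is 0.633, giving P* = 0.166/0.0124 = 13.4.

V* ≈ 133, P* ≈ 13.4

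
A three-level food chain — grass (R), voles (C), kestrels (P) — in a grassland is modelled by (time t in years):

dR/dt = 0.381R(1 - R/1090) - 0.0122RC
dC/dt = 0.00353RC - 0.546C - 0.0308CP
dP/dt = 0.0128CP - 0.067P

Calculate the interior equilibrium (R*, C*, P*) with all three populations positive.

From dP/dt = 0: 0.0128C* = 0.067, so C* = 5.23.
From dR/dt = 0: 0.381(1 - R*/1090) = 0.0122·5.23, giving R* = 1090·(1 - 0.168) = 907.
From dC/dt = 0: 0.00353·907 - 0.546 = 0.0308P*, so P* = 2.66/0.0308 = 86.3.

R* ≈ 907, C* ≈ 5.23, P* ≈ 86.3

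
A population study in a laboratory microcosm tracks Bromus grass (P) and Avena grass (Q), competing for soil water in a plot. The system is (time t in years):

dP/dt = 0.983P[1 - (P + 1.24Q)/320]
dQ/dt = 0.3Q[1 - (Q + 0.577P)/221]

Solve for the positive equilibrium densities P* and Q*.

P* ≈ 162, Q* ≈ 128

Setting both brackets to zero gives the nullclines P + 1.24Q = 320 and 0.577P + Q = 221.
Substituting Q = 221 - 0.577P into the first: P(1 - 1.24·0.577) = 320 - 1.24·221.
So P* = 46/0.285 = 162, and then Q* = 221 - 0.577·162 = 128.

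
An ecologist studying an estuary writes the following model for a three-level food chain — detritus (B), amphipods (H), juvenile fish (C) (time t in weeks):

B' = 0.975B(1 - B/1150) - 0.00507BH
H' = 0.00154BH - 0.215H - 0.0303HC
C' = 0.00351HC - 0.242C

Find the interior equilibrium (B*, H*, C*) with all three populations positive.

B* ≈ 738, H* ≈ 68.9, C* ≈ 30.4

From dC/dt = 0: 0.00351H* = 0.242, so H* = 68.9.
From dB/dt = 0: 0.975(1 - B*/1150) = 0.00507·68.9, giving B* = 1150·(1 - 0.359) = 738.
From dH/dt = 0: 0.00154·738 - 0.215 = 0.0303C*, so C* = 0.921/0.0303 = 30.4.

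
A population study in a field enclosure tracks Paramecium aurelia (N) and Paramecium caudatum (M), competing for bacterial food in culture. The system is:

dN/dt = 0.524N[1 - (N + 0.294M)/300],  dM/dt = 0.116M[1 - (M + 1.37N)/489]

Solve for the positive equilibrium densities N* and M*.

N* ≈ 262, M* ≈ 131

Setting both brackets to zero gives the nullclines N + 0.294M = 300 and 1.37N + M = 489.
Substituting M = 489 - 1.37N into the first: N(1 - 0.294·1.37) = 300 - 0.294·489.
So N* = 156/0.597 = 262, and then M* = 489 - 1.37·262 = 131.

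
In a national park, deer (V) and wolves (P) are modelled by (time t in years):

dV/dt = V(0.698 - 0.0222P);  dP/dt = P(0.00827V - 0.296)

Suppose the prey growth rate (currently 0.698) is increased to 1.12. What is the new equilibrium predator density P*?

P* ≈ 50.5

At the interior fixed point, setting dV/dt = 0 with V > 0 fixes P* = (prey growth rate)/(VP coefficient) — independent of the other coefficients.
With the change, P* = 1.12/0.0222 = 50.5; it rises from 31.4.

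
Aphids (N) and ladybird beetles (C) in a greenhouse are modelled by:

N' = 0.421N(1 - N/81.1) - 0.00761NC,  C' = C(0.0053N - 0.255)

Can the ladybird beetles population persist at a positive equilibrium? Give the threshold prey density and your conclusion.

The predator equation gives dC/dt > 0 only when N > 0.255/0.0053 = 48.1.
Without the predator, N → K = 81.1. Since 81.1 > 48.1, the predator can invade and persist.

Threshold N = 48.1; K > 48.1, so yes, the predator persists.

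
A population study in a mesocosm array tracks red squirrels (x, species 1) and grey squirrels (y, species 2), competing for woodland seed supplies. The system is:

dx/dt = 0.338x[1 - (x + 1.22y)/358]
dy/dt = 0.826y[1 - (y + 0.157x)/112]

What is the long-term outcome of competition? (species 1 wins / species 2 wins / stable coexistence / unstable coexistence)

stable coexistence

Compare the nullcline intercepts: K1/α12 = 358/1.22 = 293 > K2 = 112; K2/α21 = 112/0.157 = 713 > K1 = 358.
Since both inequalities hold, each species can invade when rare, so the interior equilibrium is stable.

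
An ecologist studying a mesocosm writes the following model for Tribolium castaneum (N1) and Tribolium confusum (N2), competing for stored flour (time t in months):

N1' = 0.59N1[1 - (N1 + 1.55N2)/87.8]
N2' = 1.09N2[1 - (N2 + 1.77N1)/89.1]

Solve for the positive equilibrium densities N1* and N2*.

Setting both brackets to zero gives the nullclines N1 + 1.55N2 = 87.8 and 1.77N1 + N2 = 89.1.
Substituting N2 = 89.1 - 1.77N1 into the first: N1(1 - 1.55·1.77) = 87.8 - 1.55·89.1.
So N1* = -50.3/-1.74 = 28.9, and then N2* = 89.1 - 1.77·28.9 = 38.

N1* ≈ 28.9, N2* ≈ 38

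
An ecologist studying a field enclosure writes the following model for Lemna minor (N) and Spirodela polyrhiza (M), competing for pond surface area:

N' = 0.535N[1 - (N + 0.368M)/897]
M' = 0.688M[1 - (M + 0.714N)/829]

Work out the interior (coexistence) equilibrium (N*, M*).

Setting both brackets to zero gives the nullclines N + 0.368M = 897 and 0.714N + M = 829.
Substituting M = 829 - 0.714N into the first: N(1 - 0.368·0.714) = 897 - 0.368·829.
So N* = 592/0.737 = 803, and then M* = 829 - 0.714·803 = 256.

N* ≈ 803, M* ≈ 256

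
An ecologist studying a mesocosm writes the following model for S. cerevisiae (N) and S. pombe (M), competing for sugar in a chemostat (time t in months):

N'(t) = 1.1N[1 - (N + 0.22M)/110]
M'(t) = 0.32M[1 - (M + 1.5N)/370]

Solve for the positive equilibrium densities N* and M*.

N* ≈ 42.7, M* ≈ 306

Setting both brackets to zero gives the nullclines N + 0.22M = 110 and 1.5N + M = 370.
Substituting M = 370 - 1.5N into the first: N(1 - 0.22·1.5) = 110 - 0.22·370.
So N* = 28.6/0.67 = 42.7, and then M* = 370 - 1.5·42.7 = 306.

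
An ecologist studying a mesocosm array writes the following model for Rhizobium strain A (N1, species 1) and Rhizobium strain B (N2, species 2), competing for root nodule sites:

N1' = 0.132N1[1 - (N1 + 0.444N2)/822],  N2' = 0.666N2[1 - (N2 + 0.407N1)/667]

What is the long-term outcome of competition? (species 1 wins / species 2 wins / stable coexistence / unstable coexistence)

stable coexistence

Compare the nullcline intercepts: K1/α12 = 822/0.444 = 1850 > K2 = 667; K2/α21 = 667/0.407 = 1640 > K1 = 822.
Since both inequalities hold, each species can invade when rare, so the interior equilibrium is stable.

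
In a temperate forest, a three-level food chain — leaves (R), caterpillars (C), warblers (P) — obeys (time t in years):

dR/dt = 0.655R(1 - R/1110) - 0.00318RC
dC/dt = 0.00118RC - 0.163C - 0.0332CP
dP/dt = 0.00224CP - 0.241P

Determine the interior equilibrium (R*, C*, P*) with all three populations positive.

From dP/dt = 0: 0.00224C* = 0.241, so C* = 108.
From dR/dt = 0: 0.655(1 - R*/1110) = 0.00318·108, giving R* = 1110·(1 - 0.522) = 530.
From dC/dt = 0: 0.00118·530 - 0.163 = 0.0332P*, so P* = 0.463/0.0332 = 13.9.

R* ≈ 530, C* ≈ 108, P* ≈ 13.9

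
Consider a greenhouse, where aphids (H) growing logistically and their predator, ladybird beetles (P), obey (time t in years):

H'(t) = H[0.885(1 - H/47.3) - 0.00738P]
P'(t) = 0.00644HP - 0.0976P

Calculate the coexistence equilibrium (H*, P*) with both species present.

From dP/dt = 0 with P > 0: 0.00644H* = 0.0976, so H* = 15.2.
Substitute into dH/dt = 0: 0.885(1 - 15.2/47.3) = 0.00738P*.
The bracket is 0.68, giving P* = 0.601/0.00738 = 81.5.

H* ≈ 15.2, P* ≈ 81.5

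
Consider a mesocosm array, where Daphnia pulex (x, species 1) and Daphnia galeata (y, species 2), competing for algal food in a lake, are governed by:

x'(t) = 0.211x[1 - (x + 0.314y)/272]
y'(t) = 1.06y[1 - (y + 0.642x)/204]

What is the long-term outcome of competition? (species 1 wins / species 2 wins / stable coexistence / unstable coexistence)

stable coexistence

Compare the nullcline intercepts: K1/α12 = 272/0.314 = 866 > K2 = 204; K2/α21 = 204/0.642 = 318 > K1 = 272.
Since both inequalities hold, each species can invade when rare, so the interior equilibrium is stable.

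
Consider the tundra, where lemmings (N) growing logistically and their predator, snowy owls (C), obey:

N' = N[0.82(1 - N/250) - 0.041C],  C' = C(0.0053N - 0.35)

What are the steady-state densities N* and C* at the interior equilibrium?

From dC/dt = 0 with C > 0: 0.0053N* = 0.35, so N* = 66.
Substitute into dN/dt = 0: 0.82(1 - 66/250) = 0.041C*.
The bracket is 0.736, giving C* = 0.603/0.041 = 14.7.

N* ≈ 66, C* ≈ 14.7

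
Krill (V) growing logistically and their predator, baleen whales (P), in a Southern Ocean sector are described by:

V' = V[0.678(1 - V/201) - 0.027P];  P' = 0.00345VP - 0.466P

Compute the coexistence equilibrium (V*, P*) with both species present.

V* ≈ 135, P* ≈ 8.24

From dP/dt = 0 with P > 0: 0.00345V* = 0.466, so V* = 135.
Substitute into dV/dt = 0: 0.678(1 - 135/201) = 0.027P*.
The bracket is 0.328, giving P* = 0.222/0.027 = 8.24.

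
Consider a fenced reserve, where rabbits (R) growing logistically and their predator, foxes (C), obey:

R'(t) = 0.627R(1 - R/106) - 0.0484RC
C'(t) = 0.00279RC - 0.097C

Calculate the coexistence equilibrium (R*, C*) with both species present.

R* ≈ 34.8, C* ≈ 8.71

From dC/dt = 0 with C > 0: 0.00279R* = 0.097, so R* = 34.8.
Substitute into dR/dt = 0: 0.627(1 - 34.8/106) = 0.0484C*.
The bracket is 0.672, giving C* = 0.421/0.0484 = 8.71.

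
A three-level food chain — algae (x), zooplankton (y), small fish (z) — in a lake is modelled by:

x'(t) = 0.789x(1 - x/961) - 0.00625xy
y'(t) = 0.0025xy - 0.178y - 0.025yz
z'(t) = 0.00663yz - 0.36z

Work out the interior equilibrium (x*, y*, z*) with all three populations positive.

x* ≈ 548, y* ≈ 54.3, z* ≈ 47.6

From dz/dt = 0: 0.00663y* = 0.36, so y* = 54.3.
From dx/dt = 0: 0.789(1 - x*/961) = 0.00625·54.3, giving x* = 961·(1 - 0.43) = 548.
From dy/dt = 0: 0.0025·548 - 0.178 = 0.025z*, so z* = 1.19/0.025 = 47.6.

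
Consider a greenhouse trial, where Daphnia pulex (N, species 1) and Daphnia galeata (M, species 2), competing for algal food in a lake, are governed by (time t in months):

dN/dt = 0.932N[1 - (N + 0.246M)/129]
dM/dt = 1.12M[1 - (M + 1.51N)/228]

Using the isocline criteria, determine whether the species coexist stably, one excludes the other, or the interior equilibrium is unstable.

Compare the nullcline intercepts: K1/α12 = 129/0.246 = 524 > K2 = 228; K2/α21 = 228/1.51 = 151 > K1 = 129.
Since both inequalities hold, each species can invade when rare, so the interior equilibrium is stable.

stable coexistence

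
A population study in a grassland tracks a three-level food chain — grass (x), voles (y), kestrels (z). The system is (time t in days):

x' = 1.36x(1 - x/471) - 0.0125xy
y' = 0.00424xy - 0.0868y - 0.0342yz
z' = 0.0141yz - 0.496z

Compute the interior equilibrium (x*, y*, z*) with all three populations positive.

x* ≈ 319, y* ≈ 35.2, z* ≈ 37

From dz/dt = 0: 0.0141y* = 0.496, so y* = 35.2.
From dx/dt = 0: 1.36(1 - x*/471) = 0.0125·35.2, giving x* = 471·(1 - 0.323) = 319.
From dy/dt = 0: 0.00424·319 - 0.0868 = 0.0342z*, so z* = 1.26/0.0342 = 37.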